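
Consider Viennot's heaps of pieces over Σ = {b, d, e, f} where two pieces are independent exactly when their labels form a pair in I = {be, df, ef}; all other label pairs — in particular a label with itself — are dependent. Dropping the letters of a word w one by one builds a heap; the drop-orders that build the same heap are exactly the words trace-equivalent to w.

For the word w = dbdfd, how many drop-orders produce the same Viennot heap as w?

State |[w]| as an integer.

0(d) covers ∅
1(b) covers 0:d
2(d) covers 1:b
3(f) covers 1:b
4(d) covers 2:d
floor of heap: 0:d
completions by unplaced set U, small U first (add the entries for U minus each lowest piece of U):
  |U|=1: {3}:1  {4}:1
  |U|=2: {2,4}:1  {3,4}:2
  |U|=3: {2,3,4}:3
  start at 0(d): 3

3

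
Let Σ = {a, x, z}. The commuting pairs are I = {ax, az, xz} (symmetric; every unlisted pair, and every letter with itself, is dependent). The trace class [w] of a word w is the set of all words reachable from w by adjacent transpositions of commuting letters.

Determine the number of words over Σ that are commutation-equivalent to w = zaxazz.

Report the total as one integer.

60

0(z) covers ∅
1(a) covers ∅
2(x) covers ∅
3(a) covers 1:a
4(z) covers 0:z
5(z) covers 4:z
floor of heap: 0:z, 1:a, 2:x
completions by unplaced set U, small U first (add the entries for U minus each lowest piece of U):
  |U|=1: {2}:1  {3}:1  {5}:1
  |U|=2: {1,3}:1  {2,3}:2  {2,5}:2  {3,5}:2  {4,5}:1
  |U|=3: {0,4,5}:1  {1,2,3}:3  {1,3,5}:3  {2,3,5}:6  {2,4,5}:3  {3,4,5}:3
  |U|=4: {0,2,4,5}:4  {0,3,4,5}:4  {1,2,3,5}:12  {1,3,4,5}:6  {2,3,4,5}:12
  start at 0(z): 30
  start at 1(a): 20
  start at 2(x): 10
sum over floor = 60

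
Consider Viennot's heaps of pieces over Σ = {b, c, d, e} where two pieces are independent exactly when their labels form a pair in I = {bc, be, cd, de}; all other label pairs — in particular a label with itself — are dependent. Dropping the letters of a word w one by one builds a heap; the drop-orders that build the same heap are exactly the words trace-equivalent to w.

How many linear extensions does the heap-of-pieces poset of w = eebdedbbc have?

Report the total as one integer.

126

drop 0:e onto floor
drop 1:e onto {0:e}
drop 2:b onto floor
drop 3:d onto {2:b}
drop 4:e onto {1:e}
drop 5:d onto {3:d}
drop 6:b onto {5:d}
drop 7:b onto {6:b}
drop 8:c onto {4:e}
ground layer = {0:e, 2:b}
drop-orders for the pieces not yet dropped (sum over which currently-grounded one goes next):
  1 to go: {7} 1  {8} 1
  2 to go: {4,8} 1  {6,7} 1  {7,8} 2
  3 to go: {1,4,8} 1  {4,7,8} 3  {5,6,7} 1  {6,7,8} 3
  4 to go: {0,1,4,8} 1  {1,4,7,8} 4  {3,5,6,7} 1  {4,6,7,8} 6  {5,6,7,8} 4
  5 to go: {0,1,4,7,8} 5  {1,4,6,7,8} 10  {2,3,5,6,7} 1  {3,5,6,7,8} 5  {4,5,6,7,8} 10
  6 to go: {0,1,4,6,7,8} 15  {1,4,5,6,7,8} 20  {2,3,5,6,7,8} 6  {3,4,5,6,7,8} 15
  7 to go: {0,1,4,5,6,7,8} 35  {1,3,4,5,6,7,8} 35  {2,3,4,5,6,7,8} 21
  if 0:e drops first: 56 orders
  if 2:b drops first: 70 orders
heap linearizations: 126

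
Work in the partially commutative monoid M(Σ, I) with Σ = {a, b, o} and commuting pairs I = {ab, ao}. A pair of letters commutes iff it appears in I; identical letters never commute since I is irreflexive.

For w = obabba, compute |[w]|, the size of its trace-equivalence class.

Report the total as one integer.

15

0(o) covers ∅
1(b) covers 0:o
2(a) covers ∅
3(b) covers 1:b
4(b) covers 3:b
5(a) covers 2:a
floor of heap: 0:o, 2:a
completions by unplaced set U, small U first (add the entries for U minus each lowest piece of U):
  |U|=1: {4}:1  {5}:1
  |U|=2: {2,5}:1  {3,4}:1  {4,5}:2
  |U|=3: {1,3,4}:1  {2,4,5}:3  {3,4,5}:3
  |U|=4: {0,1,3,4}:1  {1,3,4,5}:4  {2,3,4,5}:6
  start at 0(o): 10
  start at 2(a): 5
sum over floor = 15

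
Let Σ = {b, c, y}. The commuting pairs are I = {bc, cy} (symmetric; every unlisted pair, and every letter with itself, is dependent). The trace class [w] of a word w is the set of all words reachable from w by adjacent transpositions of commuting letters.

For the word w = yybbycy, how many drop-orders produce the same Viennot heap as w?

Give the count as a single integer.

7

drop 0:y onto floor
drop 1:y onto {0:y}
drop 2:b onto {1:y}
drop 3:b onto {2:b}
drop 4:y onto {3:b}
drop 5:c onto floor
drop 6:y onto {4:y}
ground layer = {0:y, 5:c}
drop-orders for the pieces not yet dropped (sum over which currently-grounded one goes next):
  1 to go: {5} 1  {6} 1
  2 to go: {4,6} 1  {5,6} 2
  3 to go: {3,4,6} 1  {4,5,6} 3
  4 to go: {2,3,4,6} 1  {3,4,5,6} 4
  5 to go: {1,2,3,4,6} 1  {2,3,4,5,6} 5
  if 0:y drops first: 6 orders
  if 5:c drops first: 1 orders
heap linearizations: 7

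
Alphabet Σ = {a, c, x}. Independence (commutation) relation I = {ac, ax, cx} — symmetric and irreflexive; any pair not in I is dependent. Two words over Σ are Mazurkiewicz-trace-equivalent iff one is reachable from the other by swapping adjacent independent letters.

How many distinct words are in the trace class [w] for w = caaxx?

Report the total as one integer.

30

0(c) covers ∅
1(a) covers ∅
2(a) covers 1:a
3(x) covers ∅
4(x) covers 3:x
floor of heap: 0:c, 1:a, 3:x
completions by unplaced set U, small U first (add the entries for U minus each lowest piece of U):
  |U|=1: {0}:1  {2}:1  {4}:1
  |U|=2: {0,2}:2  {0,4}:2  {1,2}:1  {2,4}:2  {3,4}:1
  |U|=3: {0,1,2}:3  {0,2,4}:6  {0,3,4}:3  {1,2,4}:3  {2,3,4}:3
  start at 0(c): 6
  start at 1(a): 12
  start at 3(x): 12
sum over floor = 30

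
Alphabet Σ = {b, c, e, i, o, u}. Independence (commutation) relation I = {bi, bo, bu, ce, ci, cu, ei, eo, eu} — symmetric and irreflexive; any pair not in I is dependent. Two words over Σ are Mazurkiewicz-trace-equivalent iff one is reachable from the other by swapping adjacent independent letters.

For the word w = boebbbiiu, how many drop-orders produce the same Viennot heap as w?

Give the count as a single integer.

drop 0:b onto floor
drop 1:o onto floor
drop 2:e onto {0:b}
drop 3:b onto {2:e}
drop 4:b onto {3:b}
drop 5:b onto {4:b}
drop 6:i onto {1:o}
drop 7:i onto {6:i}
drop 8:u onto {7:i}
ground layer = {0:b, 1:o}
drop-orders for the pieces not yet dropped (sum over which currently-grounded one goes next):
  1 to go: {5} 1  {8} 1
  2 to go: {4,5} 1  {5,8} 2  {7,8} 1
  3 to go: {3,4,5} 1  {4,5,8} 3  {5,7,8} 3  {6,7,8} 1
  4 to go: {1,6,7,8} 1  {2,3,4,5} 1  {3,4,5,8} 4  {4,5,7,8} 6  {5,6,7,8} 4
  5 to go: {0,2,3,4,5} 1  {1,5,6,7,8} 5  {2,3,4,5,8} 5  {3,4,5,7,8} 10  {4,5,6,7,8} 10
  6 to go: {0,2,3,4,5,8} 6  {1,4,5,6,7,8} 15  {2,3,4,5,7,8} 15  {3,4,5,6,7,8} 20
  7 to go: {0,2,3,4,5,7,8} 21  {1,3,4,5,6,7,8} 35  {2,3,4,5,6,7,8} 35
  if 0:b drops first: 70 orders
  if 1:o drops first: 56 orders
heap linearizations: 126

126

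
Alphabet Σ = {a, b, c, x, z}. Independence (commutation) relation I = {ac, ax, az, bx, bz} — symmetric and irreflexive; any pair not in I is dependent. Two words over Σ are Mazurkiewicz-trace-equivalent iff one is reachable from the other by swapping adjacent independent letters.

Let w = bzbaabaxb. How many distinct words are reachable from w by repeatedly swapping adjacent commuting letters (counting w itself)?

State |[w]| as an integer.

drop 0:b onto floor
drop 1:z onto floor
drop 2:b onto {0:b}
drop 3:a onto {2:b}
drop 4:a onto {3:a}
drop 5:b onto {4:a}
drop 6:a onto {5:b}
drop 7:x onto {1:z}
drop 8:b onto {6:a}
ground layer = {0:b, 1:z}
drop-orders for the pieces not yet dropped (sum over which currently-grounded one goes next):
  1 to go: {7} 1  {8} 1
  2 to go: {1,7} 1  {6,8} 1  {7,8} 2
  3 to go: {1,7,8} 3  {5,6,8} 1  {6,7,8} 3
  4 to go: {1,6,7,8} 6  {4,5,6,8} 1  {5,6,7,8} 4
  5 to go: {1,5,6,7,8} 10  {3,4,5,6,8} 1  {4,5,6,7,8} 5
  6 to go: {1,4,5,6,7,8} 15  {2,3,4,5,6,8} 1  {3,4,5,6,7,8} 6
  7 to go: {0,2,3,4,5,6,8} 1  {1,3,4,5,6,7,8} 21  {2,3,4,5,6,7,8} 7
  if 0:b drops first: 28 orders
  if 1:z drops first: 8 orders
heap linearizations: 36

36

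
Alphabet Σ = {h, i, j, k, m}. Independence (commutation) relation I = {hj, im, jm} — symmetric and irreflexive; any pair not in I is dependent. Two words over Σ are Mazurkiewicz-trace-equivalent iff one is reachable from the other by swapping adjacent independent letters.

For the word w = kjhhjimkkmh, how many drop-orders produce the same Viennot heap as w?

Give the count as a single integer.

#0=k has no predecessor
#1=j depends on [0:k]
#2=h depends on [0:k]
#3=h depends on [2:h]
#4=j depends on [1:j]
#5=i depends on [3:h, 4:j]
#6=m depends on [3:h]
#7=k depends on [5:i, 6:m]
#8=k depends on [7:k]
#9=m depends on [8:k]
#10=h depends on [9:m]
sources: [0:k]
N(rest) = Σ N(rest − s) over sources s of rest; N(one piece) = 1:
  size 1 → [10]=1
  size 2 → [9,10]=1
  size 3 → [8,9,10]=1
  size 4 → [7,8,9,10]=1
  size 5 → [5,7,8,9,10]=1  [6,7,8,9,10]=1
  size 6 → [4,5,7,8,9,10]=1  [5,6,7,8,9,10]=2
  size 7 → [1,4,5,7,8,9,10]=1  [3,5,6,7,8,9,10]=2  [4,5,6,7,8,9,10]=3
  size 8 → [1,4,5,6,7,8,9,10]=4  [2,3,5,6,7,8,9,10]=2  [3,4,5,6,7,8,9,10]=5
  size 9 → [1,3,4,5,6,7,8,9,10]=9  [2,3,4,5,6,7,8,9,10]=7
  first=0(k) contributes 16

16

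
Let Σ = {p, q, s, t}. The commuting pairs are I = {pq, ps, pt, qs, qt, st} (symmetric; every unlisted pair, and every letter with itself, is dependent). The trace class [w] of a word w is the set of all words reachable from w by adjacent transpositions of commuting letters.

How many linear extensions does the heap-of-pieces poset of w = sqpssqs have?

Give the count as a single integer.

piece 0:s — minimal
piece 1:q — minimal
piece 2:p — minimal
piece 3:s rests on {0:s}
piece 4:s rests on {3:s}
piece 5:q rests on {1:q}
piece 6:s rests on {4:s}
minimal pieces: {0:s, 1:q, 2:p}
ways to finish when only these pieces remain (= sum over removing one remaining piece with nothing left below it):
  1 left: {2}→1  {5}→1  {6}→1
  2 left: {1,5}→1  {2,5}→2  {2,6}→2  {4,6}→1  {5,6}→2
  3 left: {1,2,5}→3  {1,5,6}→3  {2,4,6}→3  {2,5,6}→6  {3,4,6}→1  {4,5,6}→3
  4 left: {0,3,4,6}→1  {1,2,5,6}→12  {1,4,5,6}→6  {2,3,4,6}→4  {2,4,5,6}→12  {3,4,5,6}→4
  5 left: {0,2,3,4,6}→5  {0,3,4,5,6}→5  {1,2,4,5,6}→30  {1,3,4,5,6}→10  {2,3,4,5,6}→20
  placing 0:s first → 60 extensions
  placing 1:q first → 30 extensions
  placing 2:p first → 15 extensions
total linear extensions = 105

105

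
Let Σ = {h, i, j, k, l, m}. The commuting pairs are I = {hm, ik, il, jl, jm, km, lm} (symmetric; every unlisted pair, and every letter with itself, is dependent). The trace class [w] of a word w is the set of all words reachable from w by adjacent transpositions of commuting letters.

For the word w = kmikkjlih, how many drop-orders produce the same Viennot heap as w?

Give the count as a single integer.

35

drop 0:k onto floor
drop 1:m onto floor
drop 2:i onto {1:m}
drop 3:k onto {0:k}
drop 4:k onto {3:k}
drop 5:j onto {2:i, 4:k}
drop 6:l onto {4:k}
drop 7:i onto {5:j}
drop 8:h onto {6:l, 7:i}
ground layer = {0:k, 1:m}
drop-orders for the pieces not yet dropped (sum over which currently-grounded one goes next):
  1 to go: {8} 1
  2 to go: {6,8} 1  {7,8} 1
  3 to go: {5,7,8} 1  {6,7,8} 2
  4 to go: {2,5,7,8} 1  {5,6,7,8} 3
  5 to go: {1,2,5,7,8} 1  {2,5,6,7,8} 4  {4,5,6,7,8} 3
  6 to go: {1,2,5,6,7,8} 5  {2,4,5,6,7,8} 7  {3,4,5,6,7,8} 3
  7 to go: {0,3,4,5,6,7,8} 3  {1,2,4,5,6,7,8} 12  {2,3,4,5,6,7,8} 10
  if 0:k drops first: 22 orders
  if 1:m drops first: 13 orders
heap linearizations: 35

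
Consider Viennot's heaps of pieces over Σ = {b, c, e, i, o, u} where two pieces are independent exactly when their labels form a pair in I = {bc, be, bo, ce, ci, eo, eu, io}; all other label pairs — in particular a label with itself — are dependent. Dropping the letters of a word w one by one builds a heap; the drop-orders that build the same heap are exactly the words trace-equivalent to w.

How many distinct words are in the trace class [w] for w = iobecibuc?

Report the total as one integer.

#0=i has no predecessor
#1=o has no predecessor
#2=b depends on [0:i]
#3=e depends on [0:i]
#4=c depends on [1:o]
#5=i depends on [2:b, 3:e]
#6=b depends on [5:i]
#7=u depends on [4:c, 6:b]
#8=c depends on [7:u]
sources: [0:i, 1:o]
N(rest) = Σ N(rest − s) over sources s of rest; N(one piece) = 1:
  size 1 → [8]=1
  size 2 → [7,8]=1
  size 3 → [4,7,8]=1  [6,7,8]=1
  size 4 → [1,4,7,8]=1  [4,6,7,8]=2  [5,6,7,8]=1
  size 5 → [1,4,6,7,8]=3  [2,5,6,7,8]=1  [3,5,6,7,8]=1  [4,5,6,7,8]=3
  size 6 → [1,4,5,6,7,8]=6  [2,3,5,6,7,8]=2  [2,4,5,6,7,8]=4  [3,4,5,6,7,8]=4
  size 7 → [0,2,3,5,6,7,8]=2  [1,2,4,5,6,7,8]=10  [1,3,4,5,6,7,8]=10  [2,3,4,5,6,7,8]=10
  first=0(i) contributes 30
  first=1(o) contributes 12
|[w]| = 42

42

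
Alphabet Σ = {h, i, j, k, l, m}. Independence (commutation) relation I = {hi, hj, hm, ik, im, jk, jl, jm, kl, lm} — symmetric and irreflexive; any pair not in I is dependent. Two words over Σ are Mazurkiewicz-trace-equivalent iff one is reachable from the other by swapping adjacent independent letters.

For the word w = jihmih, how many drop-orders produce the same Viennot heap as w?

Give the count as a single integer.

0(j) covers ∅
1(i) covers 0:j
2(h) covers ∅
3(m) covers ∅
4(i) covers 1:i
5(h) covers 2:h
floor of heap: 0:j, 2:h, 3:m
completions by unplaced set U, small U first (add the entries for U minus each lowest piece of U):
  |U|=1: {3}:1  {4}:1  {5}:1
  |U|=2: {1,4}:1  {2,5}:1  {3,4}:2  {3,5}:2  {4,5}:2
  |U|=3: {0,1,4}:1  {1,3,4}:3  {1,4,5}:3  {2,3,5}:3  {2,4,5}:3  {3,4,5}:6
  |U|=4: {0,1,3,4}:4  {0,1,4,5}:4  {1,2,4,5}:6  {1,3,4,5}:12  {2,3,4,5}:12
  start at 0(j): 30
  start at 2(h): 20
  start at 3(m): 10
sum over floor = 60

60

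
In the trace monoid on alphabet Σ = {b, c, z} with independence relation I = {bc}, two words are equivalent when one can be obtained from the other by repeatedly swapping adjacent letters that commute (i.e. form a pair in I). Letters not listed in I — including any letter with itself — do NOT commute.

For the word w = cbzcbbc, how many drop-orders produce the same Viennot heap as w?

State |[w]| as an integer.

0(c) covers ∅
1(b) covers ∅
2(z) covers 0:c, 1:b
3(c) covers 2:z
4(b) covers 2:z
5(b) covers 4:b
6(c) covers 3:c
floor of heap: 0:c, 1:b
completions by unplaced set U, small U first (add the entries for U minus each lowest piece of U):
  |U|=1: {5}:1  {6}:1
  |U|=2: {3,6}:1  {4,5}:1  {5,6}:2
  |U|=3: {3,5,6}:3  {4,5,6}:3
  |U|=4: {3,4,5,6}:6
  |U|=5: {2,3,4,5,6}:6
  start at 0(c): 6
  start at 1(b): 6
sum over floor = 12

12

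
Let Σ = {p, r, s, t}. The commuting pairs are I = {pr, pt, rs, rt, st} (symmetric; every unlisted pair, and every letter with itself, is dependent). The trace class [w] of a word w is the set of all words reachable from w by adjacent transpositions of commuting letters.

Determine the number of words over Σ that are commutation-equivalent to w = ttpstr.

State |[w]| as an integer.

piece 0:t — minimal
piece 1:t rests on {0:t}
piece 2:p — minimal
piece 3:s rests on {2:p}
piece 4:t rests on {1:t}
piece 5:r — minimal
minimal pieces: {0:t, 2:p, 5:r}
ways to finish when only these pieces remain (= sum over removing one remaining piece with nothing left below it):
  1 left: {3}→1  {4}→1  {5}→1
  2 left: {1,4}→1  {2,3}→1  {3,4}→2  {3,5}→2  {4,5}→2
  3 left: {0,1,4}→1  {1,3,4}→3  {1,4,5}→3  {2,3,4}→3  {2,3,5}→3  {3,4,5}→6
  4 left: {0,1,3,4}→4  {0,1,4,5}→4  {1,2,3,4}→6  {1,3,4,5}→12  {2,3,4,5}→12
  placing 0:t first → 30 extensions
  placing 2:p first → 20 extensions
  placing 5:r first → 10 extensions
total linear extensions = 60

60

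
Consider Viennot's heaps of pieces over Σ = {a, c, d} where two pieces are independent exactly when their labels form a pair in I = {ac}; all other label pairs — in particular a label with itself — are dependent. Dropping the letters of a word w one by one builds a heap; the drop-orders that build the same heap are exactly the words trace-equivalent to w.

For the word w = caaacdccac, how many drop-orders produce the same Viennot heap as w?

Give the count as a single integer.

drop 0:c onto floor
drop 1:a onto floor
drop 2:a onto {1:a}
drop 3:a onto {2:a}
drop 4:c onto {0:c}
drop 5:d onto {3:a, 4:c}
drop 6:c onto {5:d}
drop 7:c onto {6:c}
drop 8:a onto {5:d}
drop 9:c onto {7:c}
ground layer = {0:c, 1:a}
drop-orders for the pieces not yet dropped (sum over which currently-grounded one goes next):
  1 to go: {8} 1  {9} 1
  2 to go: {7,9} 1  {8,9} 2
  3 to go: {6,7,9} 1  {7,8,9} 3
  4 to go: {6,7,8,9} 4
  5 to go: {5,6,7,8,9} 4
  6 to go: {3,5,6,7,8,9} 4  {4,5,6,7,8,9} 4
  7 to go: {0,4,5,6,7,8,9} 4  {2,3,5,6,7,8,9} 4  {3,4,5,6,7,8,9} 8
  8 to go: {0,3,4,5,6,7,8,9} 12  {1,2,3,5,6,7,8,9} 4  {2,3,4,5,6,7,8,9} 12
  if 0:c drops first: 16 orders
  if 1:a drops first: 24 orders
heap linearizations: 40

40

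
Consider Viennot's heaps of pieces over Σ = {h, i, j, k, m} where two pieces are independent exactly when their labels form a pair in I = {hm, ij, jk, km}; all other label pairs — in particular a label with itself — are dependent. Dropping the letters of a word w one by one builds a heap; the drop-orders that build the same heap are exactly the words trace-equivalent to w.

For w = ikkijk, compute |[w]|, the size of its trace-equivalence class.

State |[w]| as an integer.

0(i) covers ∅
1(k) covers 0:i
2(k) covers 1:k
3(i) covers 2:k
4(j) covers ∅
5(k) covers 3:i
floor of heap: 0:i, 4:j
completions by unplaced set U, small U first (add the entries for U minus each lowest piece of U):
  |U|=1: {4}:1  {5}:1
  |U|=2: {3,5}:1  {4,5}:2
  |U|=3: {2,3,5}:1  {3,4,5}:3
  |U|=4: {1,2,3,5}:1  {2,3,4,5}:4
  start at 0(i): 5
  start at 4(j): 1
sum over floor = 6

6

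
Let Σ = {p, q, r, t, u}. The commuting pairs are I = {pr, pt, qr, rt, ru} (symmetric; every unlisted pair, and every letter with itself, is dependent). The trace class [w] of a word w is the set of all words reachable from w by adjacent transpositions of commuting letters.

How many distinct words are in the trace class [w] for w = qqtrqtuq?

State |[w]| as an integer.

8

drop 0:q onto floor
drop 1:q onto {0:q}
drop 2:t onto {1:q}
drop 3:r onto floor
drop 4:q onto {2:t}
drop 5:t onto {4:q}
drop 6:u onto {5:t}
drop 7:q onto {6:u}
ground layer = {0:q, 3:r}
drop-orders for the pieces not yet dropped (sum over which currently-grounded one goes next):
  1 to go: {3} 1  {7} 1
  2 to go: {3,7} 2  {6,7} 1
  3 to go: {3,6,7} 3  {5,6,7} 1
  4 to go: {3,5,6,7} 4  {4,5,6,7} 1
  5 to go: {2,4,5,6,7} 1  {3,4,5,6,7} 5
  6 to go: {1,2,4,5,6,7} 1  {2,3,4,5,6,7} 6
  if 0:q drops first: 7 orders
  if 3:r drops first: 1 orders
heap linearizations: 8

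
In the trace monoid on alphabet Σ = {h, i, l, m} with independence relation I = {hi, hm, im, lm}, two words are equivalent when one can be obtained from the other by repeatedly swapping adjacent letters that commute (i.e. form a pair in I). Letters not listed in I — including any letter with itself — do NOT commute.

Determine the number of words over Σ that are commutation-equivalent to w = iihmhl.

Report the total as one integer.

36

piece 0:i — minimal
piece 1:i rests on {0:i}
piece 2:h — minimal
piece 3:m — minimal
piece 4:h rests on {2:h}
piece 5:l rests on {1:i, 4:h}
minimal pieces: {0:i, 2:h, 3:m}
ways to finish when only these pieces remain (= sum over removing one remaining piece with nothing left below it):
  1 left: {3}→1  {5}→1
  2 left: {1,5}→1  {3,5}→2  {4,5}→1
  3 left: {0,1,5}→1  {1,3,5}→3  {1,4,5}→2  {2,4,5}→1  {3,4,5}→3
  4 left: {0,1,3,5}→4  {0,1,4,5}→3  {1,2,4,5}→3  {1,3,4,5}→8  {2,3,4,5}→4
  placing 0:i first → 15 extensions
  placing 2:h first → 15 extensions
  placing 3:m first → 6 extensions
total linear extensions = 36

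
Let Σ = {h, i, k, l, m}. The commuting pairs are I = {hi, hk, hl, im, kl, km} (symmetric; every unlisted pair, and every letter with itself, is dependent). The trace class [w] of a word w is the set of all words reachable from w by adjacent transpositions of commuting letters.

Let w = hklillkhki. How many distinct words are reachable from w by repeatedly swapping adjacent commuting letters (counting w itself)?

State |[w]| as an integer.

540

#0=h has no predecessor
#1=k has no predecessor
#2=l has no predecessor
#3=i depends on [1:k, 2:l]
#4=l depends on [3:i]
#5=l depends on [4:l]
#6=k depends on [3:i]
#7=h depends on [0:h]
#8=k depends on [6:k]
#9=i depends on [5:l, 8:k]
sources: [0:h, 1:k, 2:l]
N(rest) = Σ N(rest − s) over sources s of rest; N(one piece) = 1:
  size 1 → [7]=1  [9]=1
  size 2 → [0,7]=1  [5,9]=1  [7,9]=2  [8,9]=1
  size 3 → [0,7,9]=3  [4,5,9]=1  [5,7,9]=3  [5,8,9]=2  [6,8,9]=1  [7,8,9]=3
  size 4 → [0,5,7,9]=6  [0,7,8,9]=6  [4,5,7,9]=4  [4,5,8,9]=3  [5,6,8,9]=3  [5,7,8,9]=8  [6,7,8,9]=4
  size 5 → [0,4,5,7,9]=10  [0,5,7,8,9]=20  [0,6,7,8,9]=10  [4,5,6,8,9]=6  [4,5,7,8,9]=15  [5,6,7,8,9]=15
  size 6 → [0,4,5,7,8,9]=45  [0,5,6,7,8,9]=45  [3,4,5,6,8,9]=6  [4,5,6,7,8,9]=36
  size 7 → [0,4,5,6,7,8,9]=126  [1,3,4,5,6,8,9]=6  [2,3,4,5,6,8,9]=6  [3,4,5,6,7,8,9]=42
  size 8 → [0,3,4,5,6,7,8,9]=168  [1,2,3,4,5,6,8,9]=12  [1,3,4,5,6,7,8,9]=48  [2,3,4,5,6,7,8,9]=48
  first=0(h) contributes 108
  first=1(k) contributes 216
  first=2(l) contributes 216
|[w]| = 540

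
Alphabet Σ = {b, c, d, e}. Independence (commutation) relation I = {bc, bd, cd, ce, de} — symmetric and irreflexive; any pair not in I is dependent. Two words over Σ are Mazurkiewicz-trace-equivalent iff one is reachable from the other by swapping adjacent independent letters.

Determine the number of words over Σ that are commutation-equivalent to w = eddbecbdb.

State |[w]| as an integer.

504

drop 0:e onto floor
drop 1:d onto floor
drop 2:d onto {1:d}
drop 3:b onto {0:e}
drop 4:e onto {3:b}
drop 5:c onto floor
drop 6:b onto {4:e}
drop 7:d onto {2:d}
drop 8:b onto {6:b}
ground layer = {0:e, 1:d, 5:c}
drop-orders for the pieces not yet dropped (sum over which currently-grounded one goes next):
  1 to go: {5} 1  {7} 1  {8} 1
  2 to go: {2,7} 1  {5,7} 2  {5,8} 2  {6,8} 1  {7,8} 2
  3 to go: {1,2,7} 1  {2,5,7} 3  {2,7,8} 3  {4,6,8} 1  {5,6,8} 3  {5,7,8} 6  {6,7,8} 3
  4 to go: {1,2,5,7} 4  {1,2,7,8} 4  {2,5,7,8} 12  {2,6,7,8} 6  {3,4,6,8} 1  {4,5,6,8} 4  {4,6,7,8} 4  {5,6,7,8} 12
  5 to go: {0,3,4,6,8} 1  {1,2,5,7,8} 20  {1,2,6,7,8} 10  {2,4,6,7,8} 10  {2,5,6,7,8} 30  {3,4,5,6,8} 5  {3,4,6,7,8} 5  {4,5,6,7,8} 20
  6 to go: {0,3,4,5,6,8} 6  {0,3,4,6,7,8} 6  {1,2,4,6,7,8} 20  {1,2,5,6,7,8} 60  {2,3,4,6,7,8} 15  {2,4,5,6,7,8} 60  {3,4,5,6,7,8} 30
  7 to go: {0,2,3,4,6,7,8} 21  {0,3,4,5,6,7,8} 42  {1,2,3,4,6,7,8} 35  {1,2,4,5,6,7,8} 140  {2,3,4,5,6,7,8} 105
  if 0:e drops first: 280 orders
  if 1:d drops first: 168 orders
  if 5:c drops first: 56 orders
heap linearizations: 504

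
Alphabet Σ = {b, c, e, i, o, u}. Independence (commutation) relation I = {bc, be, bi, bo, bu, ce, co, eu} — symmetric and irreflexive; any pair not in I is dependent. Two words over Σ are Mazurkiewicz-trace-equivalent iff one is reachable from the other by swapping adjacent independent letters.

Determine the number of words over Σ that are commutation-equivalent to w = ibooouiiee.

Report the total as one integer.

10

#0=i has no predecessor
#1=b has no predecessor
#2=o depends on [0:i]
#3=o depends on [2:o]
#4=o depends on [3:o]
#5=u depends on [4:o]
#6=i depends on [5:u]
#7=i depends on [6:i]
#8=e depends on [7:i]
#9=e depends on [8:e]
sources: [0:i, 1:b]
N(rest) = Σ N(rest − s) over sources s of rest; N(one piece) = 1:
  size 1 → [1]=1  [9]=1
  size 2 → [1,9]=2  [8,9]=1
  size 3 → [1,8,9]=3  [7,8,9]=1
  size 4 → [1,7,8,9]=4  [6,7,8,9]=1
  size 5 → [1,6,7,8,9]=5  [5,6,7,8,9]=1
  size 6 → [1,5,6,7,8,9]=6  [4,5,6,7,8,9]=1
  size 7 → [1,4,5,6,7,8,9]=7  [3,4,5,6,7,8,9]=1
  size 8 → [1,3,4,5,6,7,8,9]=8  [2,3,4,5,6,7,8,9]=1
  first=0(i) contributes 9
  first=1(b) contributes 1
|[w]| = 10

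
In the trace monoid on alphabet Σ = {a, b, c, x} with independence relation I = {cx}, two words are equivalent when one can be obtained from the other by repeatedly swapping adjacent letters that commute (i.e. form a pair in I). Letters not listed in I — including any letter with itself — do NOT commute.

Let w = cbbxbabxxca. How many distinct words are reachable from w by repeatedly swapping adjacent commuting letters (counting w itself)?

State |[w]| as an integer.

3

piece 0:c — minimal
piece 1:b rests on {0:c}
piece 2:b rests on {1:b}
piece 3:x rests on {2:b}
piece 4:b rests on {3:x}
piece 5:a rests on {4:b}
piece 6:b rests on {5:a}
piece 7:x rests on {6:b}
piece 8:x rests on {7:x}
piece 9:c rests on {6:b}
piece 10:a rests on {8:x, 9:c}
minimal pieces: {0:c}
ways to finish when only these pieces remain (= sum over removing one remaining piece with nothing left below it):
  1 left: {10}→1
  2 left: {8,10}→1  {9,10}→1
  3 left: {7,8,10}→1  {8,9,10}→2
  4 left: {7,8,9,10}→3
  5 left: {6,7,8,9,10}→3
  6 left: {5,6,7,8,9,10}→3
  7 left: {4,5,6,7,8,9,10}→3
  8 left: {3,4,5,6,7,8,9,10}→3
  9 left: {2,3,4,5,6,7,8,9,10}→3
  placing 0:c first → 3 extensions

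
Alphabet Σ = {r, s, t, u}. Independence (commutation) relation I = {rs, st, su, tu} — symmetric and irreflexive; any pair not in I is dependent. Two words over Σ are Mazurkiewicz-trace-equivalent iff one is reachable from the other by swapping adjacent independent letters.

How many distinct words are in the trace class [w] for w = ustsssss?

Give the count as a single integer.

0(u) covers ∅
1(s) covers ∅
2(t) covers ∅
3(s) covers 1:s
4(s) covers 3:s
5(s) covers 4:s
6(s) covers 5:s
7(s) covers 6:s
floor of heap: 0:u, 1:s, 2:t
completions by unplaced set U, small U first (add the entries for U minus each lowest piece of U):
  |U|=1: {0}:1  {2}:1  {7}:1
  |U|=2: {0,2}:2  {0,7}:2  {2,7}:2  {6,7}:1
  |U|=3: {0,2,7}:6  {0,6,7}:3  {2,6,7}:3  {5,6,7}:1
  |U|=4: {0,2,6,7}:12  {0,5,6,7}:4  {2,5,6,7}:4  {4,5,6,7}:1
  |U|=5: {0,2,5,6,7}:20  {0,4,5,6,7}:5  {2,4,5,6,7}:5  {3,4,5,6,7}:1
  |U|=6: {0,2,4,5,6,7}:30  {0,3,4,5,6,7}:6  {1,3,4,5,6,7}:1  {2,3,4,5,6,7}:6
  start at 0(u): 7
  start at 1(s): 42
  start at 2(t): 7
sum over floor = 56

56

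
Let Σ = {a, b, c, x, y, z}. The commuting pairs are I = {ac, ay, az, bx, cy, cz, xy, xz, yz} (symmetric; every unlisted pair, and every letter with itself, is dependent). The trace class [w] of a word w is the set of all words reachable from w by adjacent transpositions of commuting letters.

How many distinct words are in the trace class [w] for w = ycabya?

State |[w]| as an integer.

12

piece 0:y — minimal
piece 1:c — minimal
piece 2:a — minimal
piece 3:b rests on {0:y, 1:c, 2:a}
piece 4:y rests on {3:b}
piece 5:a rests on {3:b}
minimal pieces: {0:y, 1:c, 2:a}
ways to finish when only these pieces remain (= sum over removing one remaining piece with nothing left below it):
  1 left: {4}→1  {5}→1
  2 left: {4,5}→2
  3 left: {3,4,5}→2
  4 left: {0,3,4,5}→2  {1,3,4,5}→2  {2,3,4,5}→2
  placing 0:y first → 4 extensions
  placing 1:c first → 4 extensions
  placing 2:a first → 4 extensions
total linear extensions = 12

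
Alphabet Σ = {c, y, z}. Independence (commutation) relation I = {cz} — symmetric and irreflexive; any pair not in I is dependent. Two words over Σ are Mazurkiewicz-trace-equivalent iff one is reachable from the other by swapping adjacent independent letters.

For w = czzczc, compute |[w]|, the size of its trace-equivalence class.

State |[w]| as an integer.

20

piece 0:c — minimal
piece 1:z — minimal
piece 2:z rests on {1:z}
piece 3:c rests on {0:c}
piece 4:z rests on {2:z}
piece 5:c rests on {3:c}
minimal pieces: {0:c, 1:z}
ways to finish when only these pieces remain (= sum over removing one remaining piece with nothing left below it):
  1 left: {4}→1  {5}→1
  2 left: {2,4}→1  {3,5}→1  {4,5}→2
  3 left: {0,3,5}→1  {1,2,4}→1  {2,4,5}→3  {3,4,5}→3
  4 left: {0,3,4,5}→4  {1,2,4,5}→4  {2,3,4,5}→6
  placing 0:c first → 10 extensions
  placing 1:z first → 10 extensions
total linear extensions = 20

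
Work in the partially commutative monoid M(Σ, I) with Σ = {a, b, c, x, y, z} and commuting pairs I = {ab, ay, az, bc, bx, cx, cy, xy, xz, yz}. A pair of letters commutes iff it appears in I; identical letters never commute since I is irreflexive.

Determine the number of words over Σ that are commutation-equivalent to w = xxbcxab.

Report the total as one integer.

drop 0:x onto floor
drop 1:x onto {0:x}
drop 2:b onto floor
drop 3:c onto floor
drop 4:x onto {1:x}
drop 5:a onto {3:c, 4:x}
drop 6:b onto {2:b}
ground layer = {0:x, 2:b, 3:c}
drop-orders for the pieces not yet dropped (sum over which currently-grounded one goes next):
  1 to go: {5} 1  {6} 1
  2 to go: {2,6} 1  {3,5} 1  {4,5} 1  {5,6} 2
  3 to go: {1,4,5} 1  {2,5,6} 3  {3,4,5} 2  {3,5,6} 3  {4,5,6} 3
  4 to go: {0,1,4,5} 1  {1,3,4,5} 3  {1,4,5,6} 4  {2,3,5,6} 6  {2,4,5,6} 6  {3,4,5,6} 8
  5 to go: {0,1,3,4,5} 4  {0,1,4,5,6} 5  {1,2,4,5,6} 10  {1,3,4,5,6} 15  {2,3,4,5,6} 20
  if 0:x drops first: 45 orders
  if 2:b drops first: 24 orders
  if 3:c drops first: 15 orders
heap linearizations: 84

84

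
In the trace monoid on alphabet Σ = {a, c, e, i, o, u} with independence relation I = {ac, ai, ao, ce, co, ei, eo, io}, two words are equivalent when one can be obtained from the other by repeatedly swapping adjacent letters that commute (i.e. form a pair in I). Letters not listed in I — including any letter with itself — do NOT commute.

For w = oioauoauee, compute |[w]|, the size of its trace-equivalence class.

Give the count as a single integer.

drop 0:o onto floor
drop 1:i onto floor
drop 2:o onto {0:o}
drop 3:a onto floor
drop 4:u onto {1:i, 2:o, 3:a}
drop 5:o onto {4:u}
drop 6:a onto {4:u}
drop 7:u onto {5:o, 6:a}
drop 8:e onto {7:u}
drop 9:e onto {8:e}
ground layer = {0:o, 1:i, 3:a}
drop-orders for the pieces not yet dropped (sum over which currently-grounded one goes next):
  1 to go: {9} 1
  2 to go: {8,9} 1
  3 to go: {7,8,9} 1
  4 to go: {5,7,8,9} 1  {6,7,8,9} 1
  5 to go: {5,6,7,8,9} 2
  6 to go: {4,5,6,7,8,9} 2
  7 to go: {1,4,5,6,7,8,9} 2  {2,4,5,6,7,8,9} 2  {3,4,5,6,7,8,9} 2
  8 to go: {0,2,4,5,6,7,8,9} 2  {1,2,4,5,6,7,8,9} 4  {1,3,4,5,6,7,8,9} 4  {2,3,4,5,6,7,8,9} 4
  if 0:o drops first: 12 orders
  if 1:i drops first: 6 orders
  if 3:a drops first: 6 orders
heap linearizations: 24

24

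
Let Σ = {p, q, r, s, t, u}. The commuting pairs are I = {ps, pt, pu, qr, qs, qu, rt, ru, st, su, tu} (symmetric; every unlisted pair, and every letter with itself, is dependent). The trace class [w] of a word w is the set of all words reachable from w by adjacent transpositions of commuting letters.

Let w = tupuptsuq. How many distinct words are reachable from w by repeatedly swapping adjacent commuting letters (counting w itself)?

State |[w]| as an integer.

#0=t has no predecessor
#1=u has no predecessor
#2=p has no predecessor
#3=u depends on [1:u]
#4=p depends on [2:p]
#5=t depends on [0:t]
#6=s has no predecessor
#7=u depends on [3:u]
#8=q depends on [4:p, 5:t]
sources: [0:t, 1:u, 2:p, 6:s]
N(rest) = Σ N(rest − s) over sources s of rest; N(one piece) = 1:
  size 1 → [6]=1  [7]=1  [8]=1
  size 2 → [3,7]=1  [4,8]=1  [5,8]=1  [6,7]=2  [6,8]=2  [7,8]=2
  size 3 → [0,5,8]=1  [1,3,7]=1  [2,4,8]=1  [3,6,7]=3  [3,7,8]=3  [4,5,8]=2  [4,6,8]=3  [4,7,8]=3  [5,6,8]=3  [5,7,8]=3  [6,7,8]=6
  size 4 → [0,4,5,8]=3  [0,5,6,8]=4  [0,5,7,8]=4  [1,3,6,7]=4  [1,3,7,8]=4  [2,4,5,8]=3  [2,4,6,8]=4  [2,4,7,8]=4  [3,4,7,8]=6  [3,5,7,8]=6  [3,6,7,8]=12  [4,5,6,8]=8  [4,5,7,8]=8  [4,6,7,8]=12  [5,6,7,8]=12
  size 5 → [0,2,4,5,8]=6  [0,3,5,7,8]=10  [0,4,5,6,8]=15  [0,4,5,7,8]=15  [0,5,6,7,8]=20  [1,3,4,7,8]=10  [1,3,5,7,8]=10  [1,3,6,7,8]=20  [2,3,4,7,8]=10  [2,4,5,6,8]=15  [2,4,5,7,8]=15  [2,4,6,7,8]=20  [3,4,5,7,8]=20  [3,4,6,7,8]=30  [3,5,6,7,8]=30  [4,5,6,7,8]=40
  size 6 → [0,1,3,5,7,8]=20  [0,2,4,5,6,8]=36  [0,2,4,5,7,8]=36  [0,3,4,5,7,8]=45  [0,3,5,6,7,8]=60  [0,4,5,6,7,8]=90  [1,2,3,4,7,8]=20  [1,3,4,5,7,8]=40  [1,3,4,6,7,8]=60  [1,3,5,6,7,8]=60  [2,3,4,5,7,8]=45  [2,3,4,6,7,8]=60  [2,4,5,6,7,8]=90  [3,4,5,6,7,8]=120
  size 7 → [0,1,3,4,5,7,8]=105  [0,1,3,5,6,7,8]=140  [0,2,3,4,5,7,8]=126  [0,2,4,5,6,7,8]=252  [0,3,4,5,6,7,8]=315  [1,2,3,4,5,7,8]=105  [1,2,3,4,6,7,8]=140  [1,3,4,5,6,7,8]=280  [2,3,4,5,6,7,8]=315
  first=0(t) contributes 840
  first=1(u) contributes 1008
  first=2(p) contributes 840
  first=6(s) contributes 336
|[w]| = 3024

3024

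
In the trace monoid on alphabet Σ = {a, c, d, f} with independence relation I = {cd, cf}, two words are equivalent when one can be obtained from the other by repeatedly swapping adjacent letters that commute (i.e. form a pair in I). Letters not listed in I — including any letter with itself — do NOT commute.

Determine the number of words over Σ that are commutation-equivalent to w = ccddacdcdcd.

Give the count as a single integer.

drop 0:c onto floor
drop 1:c onto {0:c}
drop 2:d onto floor
drop 3:d onto {2:d}
drop 4:a onto {1:c, 3:d}
drop 5:c onto {4:a}
drop 6:d onto {4:a}
drop 7:c onto {5:c}
drop 8:d onto {6:d}
drop 9:c onto {7:c}
drop 10:d onto {8:d}
ground layer = {0:c, 2:d}
drop-orders for the pieces not yet dropped (sum over which currently-grounded one goes next):
  1 to go: {9} 1  {10} 1
  2 to go: {7,9} 1  {8,10} 1  {9,10} 2
  3 to go: {5,7,9} 1  {6,8,10} 1  {7,9,10} 3  {8,9,10} 3
  4 to go: {5,7,9,10} 4  {6,8,9,10} 4  {7,8,9,10} 6
  5 to go: {5,7,8,9,10} 10  {6,7,8,9,10} 10
  6 to go: {5,6,7,8,9,10} 20
  7 to go: {4,5,6,7,8,9,10} 20
  8 to go: {1,4,5,6,7,8,9,10} 20  {3,4,5,6,7,8,9,10} 20
  9 to go: {0,1,4,5,6,7,8,9,10} 20  {1,3,4,5,6,7,8,9,10} 40  {2,3,4,5,6,7,8,9,10} 20
  if 0:c drops first: 60 orders
  if 2:d drops first: 60 orders
heap linearizations: 120

120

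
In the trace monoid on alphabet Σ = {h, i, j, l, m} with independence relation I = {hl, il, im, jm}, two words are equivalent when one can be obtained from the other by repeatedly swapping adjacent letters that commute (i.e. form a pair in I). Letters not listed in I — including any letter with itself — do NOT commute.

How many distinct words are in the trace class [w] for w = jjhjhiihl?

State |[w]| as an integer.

5

drop 0:j onto floor
drop 1:j onto {0:j}
drop 2:h onto {1:j}
drop 3:j onto {2:h}
drop 4:h onto {3:j}
drop 5:i onto {4:h}
drop 6:i onto {5:i}
drop 7:h onto {6:i}
drop 8:l onto {3:j}
ground layer = {0:j}
drop-orders for the pieces not yet dropped (sum over which currently-grounded one goes next):
  1 to go: {7} 1  {8} 1
  2 to go: {6,7} 1  {7,8} 2
  3 to go: {5,6,7} 1  {6,7,8} 3
  4 to go: {4,5,6,7} 1  {5,6,7,8} 4
  5 to go: {4,5,6,7,8} 5
  6 to go: {3,4,5,6,7,8} 5
  7 to go: {2,3,4,5,6,7,8} 5
  if 0:j drops first: 5 orders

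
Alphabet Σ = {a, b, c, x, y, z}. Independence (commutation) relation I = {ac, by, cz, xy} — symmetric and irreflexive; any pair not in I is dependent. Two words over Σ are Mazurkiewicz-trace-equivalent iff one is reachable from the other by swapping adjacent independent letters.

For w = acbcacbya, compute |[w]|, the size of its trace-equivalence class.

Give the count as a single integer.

piece 0:a — minimal
piece 1:c — minimal
piece 2:b rests on {0:a, 1:c}
piece 3:c rests on {2:b}
piece 4:a rests on {2:b}
piece 5:c rests on {3:c}
piece 6:b rests on {4:a, 5:c}
piece 7:y rests on {4:a, 5:c}
piece 8:a rests on {6:b, 7:y}
minimal pieces: {0:a, 1:c}
ways to finish when only these pieces remain (= sum over removing one remaining piece with nothing left below it):
  1 left: {8}→1
  2 left: {6,8}→1  {7,8}→1
  3 left: {6,7,8}→2
  4 left: {4,6,7,8}→2  {5,6,7,8}→2
  5 left: {3,5,6,7,8}→2  {4,5,6,7,8}→4
  6 left: {3,4,5,6,7,8}→6
  7 left: {2,3,4,5,6,7,8}→6
  placing 0:a first → 6 extensions
  placing 1:c first → 6 extensions
total linear extensions = 12

12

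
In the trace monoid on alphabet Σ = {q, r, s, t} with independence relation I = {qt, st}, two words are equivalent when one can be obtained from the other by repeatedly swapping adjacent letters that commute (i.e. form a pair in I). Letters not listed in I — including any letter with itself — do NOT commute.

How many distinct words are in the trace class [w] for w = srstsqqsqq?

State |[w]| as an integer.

#0=s has no predecessor
#1=r depends on [0:s]
#2=s depends on [1:r]
#3=t depends on [1:r]
#4=s depends on [2:s]
#5=q depends on [4:s]
#6=q depends on [5:q]
#7=s depends on [6:q]
#8=q depends on [7:s]
#9=q depends on [8:q]
sources: [0:s]
N(rest) = Σ N(rest − s) over sources s of rest; N(one piece) = 1:
  size 1 → [3]=1  [9]=1
  size 2 → [3,9]=2  [8,9]=1
  size 3 → [3,8,9]=3  [7,8,9]=1
  size 4 → [3,7,8,9]=4  [6,7,8,9]=1
  size 5 → [3,6,7,8,9]=5  [5,6,7,8,9]=1
  size 6 → [3,5,6,7,8,9]=6  [4,5,6,7,8,9]=1
  size 7 → [2,4,5,6,7,8,9]=1  [3,4,5,6,7,8,9]=7
  size 8 → [2,3,4,5,6,7,8,9]=8
  first=0(s) contributes 8

8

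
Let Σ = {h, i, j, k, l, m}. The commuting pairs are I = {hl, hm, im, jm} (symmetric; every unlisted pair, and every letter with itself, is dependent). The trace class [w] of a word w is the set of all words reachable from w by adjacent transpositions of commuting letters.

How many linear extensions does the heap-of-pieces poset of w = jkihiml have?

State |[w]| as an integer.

drop 0:j onto floor
drop 1:k onto {0:j}
drop 2:i onto {1:k}
drop 3:h onto {2:i}
drop 4:i onto {3:h}
drop 5:m onto {1:k}
drop 6:l onto {4:i, 5:m}
ground layer = {0:j}
drop-orders for the pieces not yet dropped (sum over which currently-grounded one goes next):
  1 to go: {6} 1
  2 to go: {4,6} 1  {5,6} 1
  3 to go: {3,4,6} 1  {4,5,6} 2
  4 to go: {2,3,4,6} 1  {3,4,5,6} 3
  5 to go: {2,3,4,5,6} 4
  if 0:j drops first: 4 orders

4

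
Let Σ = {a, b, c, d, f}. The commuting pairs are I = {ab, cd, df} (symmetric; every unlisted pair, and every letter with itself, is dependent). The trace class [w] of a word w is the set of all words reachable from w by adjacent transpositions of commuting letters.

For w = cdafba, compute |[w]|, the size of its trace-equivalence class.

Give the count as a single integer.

0(c) covers ∅
1(d) covers ∅
2(a) covers 0:c, 1:d
3(f) covers 2:a
4(b) covers 3:f
5(a) covers 3:f
floor of heap: 0:c, 1:d
completions by unplaced set U, small U first (add the entries for U minus each lowest piece of U):
  |U|=1: {4}:1  {5}:1
  |U|=2: {4,5}:2
  |U|=3: {3,4,5}:2
  |U|=4: {2,3,4,5}:2
  start at 0(c): 2
  start at 1(d): 2
sum over floor = 4

4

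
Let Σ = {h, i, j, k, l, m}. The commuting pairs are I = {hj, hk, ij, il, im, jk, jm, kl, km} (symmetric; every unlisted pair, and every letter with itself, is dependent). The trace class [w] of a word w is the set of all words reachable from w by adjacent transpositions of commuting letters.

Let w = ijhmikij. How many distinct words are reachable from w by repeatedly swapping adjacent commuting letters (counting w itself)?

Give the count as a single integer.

112

#0=i has no predecessor
#1=j has no predecessor
#2=h depends on [0:i]
#3=m depends on [2:h]
#4=i depends on [2:h]
#5=k depends on [4:i]
#6=i depends on [5:k]
#7=j depends on [1:j]
sources: [0:i, 1:j]
N(rest) = Σ N(rest − s) over sources s of rest; N(one piece) = 1:
  size 1 → [3]=1  [6]=1  [7]=1
  size 2 → [1,7]=1  [3,6]=2  [3,7]=2  [5,6]=1  [6,7]=2
  size 3 → [1,3,7]=3  [1,6,7]=3  [3,5,6]=3  [3,6,7]=6  [4,5,6]=1  [5,6,7]=3
  size 4 → [1,3,6,7]=12  [1,5,6,7]=6  [3,4,5,6]=4  [3,5,6,7]=12  [4,5,6,7]=4
  size 5 → [1,3,5,6,7]=30  [1,4,5,6,7]=10  [2,3,4,5,6]=4  [3,4,5,6,7]=20
  size 6 → [0,2,3,4,5,6]=4  [1,3,4,5,6,7]=60  [2,3,4,5,6,7]=24
  first=0(i) contributes 84
  first=1(j) contributes 28
|[w]| = 112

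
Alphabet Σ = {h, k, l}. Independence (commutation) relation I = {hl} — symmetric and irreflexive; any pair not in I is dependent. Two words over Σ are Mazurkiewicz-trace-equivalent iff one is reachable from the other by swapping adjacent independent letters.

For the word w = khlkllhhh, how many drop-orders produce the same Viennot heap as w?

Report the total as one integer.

#0=k has no predecessor
#1=h depends on [0:k]
#2=l depends on [0:k]
#3=k depends on [1:h, 2:l]
#4=l depends on [3:k]
#5=l depends on [4:l]
#6=h depends on [3:k]
#7=h depends on [6:h]
#8=h depends on [7:h]
sources: [0:k]
N(rest) = Σ N(rest − s) over sources s of rest; N(one piece) = 1:
  size 1 → [5]=1  [8]=1
  size 2 → [4,5]=1  [5,8]=2  [7,8]=1
  size 3 → [4,5,8]=3  [5,7,8]=3  [6,7,8]=1
  size 4 → [4,5,7,8]=6  [5,6,7,8]=4
  size 5 → [4,5,6,7,8]=10
  size 6 → [3,4,5,6,7,8]=10
  size 7 → [1,3,4,5,6,7,8]=10  [2,3,4,5,6,7,8]=10
  first=0(k) contributes 20

20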